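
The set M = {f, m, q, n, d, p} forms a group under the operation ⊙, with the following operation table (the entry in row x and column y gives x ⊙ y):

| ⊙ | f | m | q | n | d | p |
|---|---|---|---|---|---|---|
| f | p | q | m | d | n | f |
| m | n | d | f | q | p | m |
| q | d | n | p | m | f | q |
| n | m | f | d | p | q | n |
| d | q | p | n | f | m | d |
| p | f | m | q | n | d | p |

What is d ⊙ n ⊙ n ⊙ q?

d ⊙ n = f
f ⊙ n = d
d ⊙ q = n
(Structurally, M here is isomorphic to the symmetric group S_3.)

n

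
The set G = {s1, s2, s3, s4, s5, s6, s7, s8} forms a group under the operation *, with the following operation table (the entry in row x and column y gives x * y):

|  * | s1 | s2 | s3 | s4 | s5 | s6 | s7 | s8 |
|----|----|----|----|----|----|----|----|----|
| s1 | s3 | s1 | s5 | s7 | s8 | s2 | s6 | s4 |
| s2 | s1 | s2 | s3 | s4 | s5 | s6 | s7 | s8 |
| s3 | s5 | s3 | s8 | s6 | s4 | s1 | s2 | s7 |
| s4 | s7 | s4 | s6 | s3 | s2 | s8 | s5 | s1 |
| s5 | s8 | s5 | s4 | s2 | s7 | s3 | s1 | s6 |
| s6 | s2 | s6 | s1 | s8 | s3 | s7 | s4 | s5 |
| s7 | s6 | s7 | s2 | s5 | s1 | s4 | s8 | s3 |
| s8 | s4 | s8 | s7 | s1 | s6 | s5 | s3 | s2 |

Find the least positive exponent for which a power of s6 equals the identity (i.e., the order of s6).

8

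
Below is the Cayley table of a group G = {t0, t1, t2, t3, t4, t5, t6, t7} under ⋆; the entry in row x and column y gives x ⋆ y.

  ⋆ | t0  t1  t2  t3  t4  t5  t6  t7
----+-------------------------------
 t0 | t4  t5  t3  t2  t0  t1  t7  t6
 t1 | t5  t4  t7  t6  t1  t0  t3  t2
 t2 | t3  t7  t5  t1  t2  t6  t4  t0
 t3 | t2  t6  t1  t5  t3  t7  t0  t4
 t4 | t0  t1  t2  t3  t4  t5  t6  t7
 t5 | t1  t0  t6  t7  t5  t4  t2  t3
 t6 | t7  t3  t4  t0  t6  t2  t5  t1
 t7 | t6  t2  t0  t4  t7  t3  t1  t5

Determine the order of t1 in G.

The identity element is t4 (its row matches the header).
t1^1 = t1
t1^2 = t1 ⋆ t1 = t4
The first power of t1 equal to the identity is t1^2, so ord(t1) = 2.

2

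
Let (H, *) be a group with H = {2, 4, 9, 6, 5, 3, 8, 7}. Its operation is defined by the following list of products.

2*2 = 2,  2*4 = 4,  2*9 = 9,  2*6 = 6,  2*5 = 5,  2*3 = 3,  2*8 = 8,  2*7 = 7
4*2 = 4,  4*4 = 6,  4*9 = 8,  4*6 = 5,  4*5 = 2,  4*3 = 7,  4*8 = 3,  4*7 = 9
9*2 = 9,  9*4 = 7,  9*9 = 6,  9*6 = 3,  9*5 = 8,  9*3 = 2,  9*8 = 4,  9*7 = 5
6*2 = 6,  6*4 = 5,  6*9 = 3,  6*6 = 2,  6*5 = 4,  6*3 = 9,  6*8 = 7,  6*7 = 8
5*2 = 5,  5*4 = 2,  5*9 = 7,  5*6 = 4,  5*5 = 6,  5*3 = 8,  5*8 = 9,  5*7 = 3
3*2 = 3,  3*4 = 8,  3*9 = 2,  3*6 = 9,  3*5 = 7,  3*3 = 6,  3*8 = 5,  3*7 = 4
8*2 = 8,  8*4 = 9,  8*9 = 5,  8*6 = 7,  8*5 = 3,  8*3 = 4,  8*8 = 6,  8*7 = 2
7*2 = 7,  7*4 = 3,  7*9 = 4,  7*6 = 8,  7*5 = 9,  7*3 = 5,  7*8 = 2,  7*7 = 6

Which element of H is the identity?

The identity e satisfies e * x = x for all x, so its row in the table reproduces the column headers.
Row 2 reads: 2, 4, 9, 6, 5, 3, 8, 7 — exactly the header order. So 2 is the identity.

2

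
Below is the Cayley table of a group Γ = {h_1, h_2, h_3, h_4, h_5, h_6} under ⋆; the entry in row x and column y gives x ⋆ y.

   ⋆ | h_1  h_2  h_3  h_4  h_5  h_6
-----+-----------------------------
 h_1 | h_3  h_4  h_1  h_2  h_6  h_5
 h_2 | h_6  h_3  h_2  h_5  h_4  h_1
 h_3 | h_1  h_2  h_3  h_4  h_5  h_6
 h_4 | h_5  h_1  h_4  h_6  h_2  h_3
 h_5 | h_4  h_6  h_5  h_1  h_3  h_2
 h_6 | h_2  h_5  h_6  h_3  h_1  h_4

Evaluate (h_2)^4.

h_3

h_2^1 = h_2
h_2^2 = h_2 ⋆ h_2 = h_3
h_2^3 = h_3 ⋆ h_2 = h_2
h_2^4 = h_2 ⋆ h_2 = h_3
(Structurally, Γ here is isomorphic to the symmetric group S_3.)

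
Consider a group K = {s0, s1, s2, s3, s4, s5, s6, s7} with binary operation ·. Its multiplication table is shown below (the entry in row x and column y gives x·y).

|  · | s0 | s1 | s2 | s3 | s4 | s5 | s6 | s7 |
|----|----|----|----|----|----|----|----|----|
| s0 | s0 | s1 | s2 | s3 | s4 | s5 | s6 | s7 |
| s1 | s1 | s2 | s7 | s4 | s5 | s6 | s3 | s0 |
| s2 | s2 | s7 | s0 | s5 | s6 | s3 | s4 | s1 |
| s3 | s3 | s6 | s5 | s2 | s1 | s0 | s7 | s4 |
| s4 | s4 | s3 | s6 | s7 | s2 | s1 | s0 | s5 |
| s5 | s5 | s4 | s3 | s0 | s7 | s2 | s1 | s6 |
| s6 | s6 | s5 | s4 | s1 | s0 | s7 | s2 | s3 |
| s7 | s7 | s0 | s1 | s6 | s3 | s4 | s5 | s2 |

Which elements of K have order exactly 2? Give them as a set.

Identity is s0. Compute the order of each non-identity element by repeated multiplication:
  s1: s1 → s2 → s7 → s0  (order 4)
  s2: s2 → s0  (order 2)
  s3: s3 → s2 → s5 → s0  (order 4)
  s4: s4 → s2 → s6 → s0  (order 4)
  s5: s5 → s2 → s3 → s0  (order 4)
  s6: s6 → s2 → s4 → s0  (order 4)
  s7: s7 → s2 → s1 → s0  (order 4)
Elements of order 2: {s2}.

{s2}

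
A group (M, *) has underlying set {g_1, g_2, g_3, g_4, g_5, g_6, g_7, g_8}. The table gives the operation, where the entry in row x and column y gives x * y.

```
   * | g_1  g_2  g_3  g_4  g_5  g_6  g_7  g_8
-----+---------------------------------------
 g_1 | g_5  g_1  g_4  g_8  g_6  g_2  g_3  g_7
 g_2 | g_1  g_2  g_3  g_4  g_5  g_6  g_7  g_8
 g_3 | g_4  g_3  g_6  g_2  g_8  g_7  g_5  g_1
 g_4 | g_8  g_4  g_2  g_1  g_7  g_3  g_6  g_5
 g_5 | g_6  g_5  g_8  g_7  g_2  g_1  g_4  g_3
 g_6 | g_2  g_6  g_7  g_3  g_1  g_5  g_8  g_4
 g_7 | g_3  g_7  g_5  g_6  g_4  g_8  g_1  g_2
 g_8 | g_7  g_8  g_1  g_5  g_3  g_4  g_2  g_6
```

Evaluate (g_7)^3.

g_7^1 = g_7
g_7^2 = g_7 * g_7 = g_1
g_7^3 = g_1 * g_7 = g_3

g_3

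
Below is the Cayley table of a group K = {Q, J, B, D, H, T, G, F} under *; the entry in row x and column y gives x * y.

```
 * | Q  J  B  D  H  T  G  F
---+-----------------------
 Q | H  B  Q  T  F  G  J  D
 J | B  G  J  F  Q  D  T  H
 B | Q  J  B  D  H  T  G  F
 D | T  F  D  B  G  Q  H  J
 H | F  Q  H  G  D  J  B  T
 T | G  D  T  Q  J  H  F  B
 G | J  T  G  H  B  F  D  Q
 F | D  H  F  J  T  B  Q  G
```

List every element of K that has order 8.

Identity is B. Compute the order of each non-identity element by repeated multiplication:
  Q: Q → H → F → D → T → G → J → B  (order 8)
  J: J → G → T → D → F → H → Q → B  (order 8)
  D: D → B  (order 2)
  H: H → D → G → B  (order 4)
  T: T → H → J → D → Q → G → F → B  (order 8)
  G: G → D → H → B  (order 4)
  F: F → G → Q → D → J → H → T → B  (order 8)
Elements of order 8: {F, J, Q, T}.

{F, J, Q, T}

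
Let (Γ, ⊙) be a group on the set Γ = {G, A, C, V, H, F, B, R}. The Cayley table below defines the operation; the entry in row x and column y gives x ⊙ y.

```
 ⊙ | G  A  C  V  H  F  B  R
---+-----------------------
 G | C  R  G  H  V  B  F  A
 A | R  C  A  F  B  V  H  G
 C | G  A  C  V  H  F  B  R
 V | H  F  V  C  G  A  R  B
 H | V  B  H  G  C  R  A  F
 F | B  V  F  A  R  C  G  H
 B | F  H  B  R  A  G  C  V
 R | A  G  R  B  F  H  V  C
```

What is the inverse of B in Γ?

First locate the identity: row C matches the header, so C is the identity.
Scan row B for C: B ⊙ B = C. Hence B^(-1) = B.

B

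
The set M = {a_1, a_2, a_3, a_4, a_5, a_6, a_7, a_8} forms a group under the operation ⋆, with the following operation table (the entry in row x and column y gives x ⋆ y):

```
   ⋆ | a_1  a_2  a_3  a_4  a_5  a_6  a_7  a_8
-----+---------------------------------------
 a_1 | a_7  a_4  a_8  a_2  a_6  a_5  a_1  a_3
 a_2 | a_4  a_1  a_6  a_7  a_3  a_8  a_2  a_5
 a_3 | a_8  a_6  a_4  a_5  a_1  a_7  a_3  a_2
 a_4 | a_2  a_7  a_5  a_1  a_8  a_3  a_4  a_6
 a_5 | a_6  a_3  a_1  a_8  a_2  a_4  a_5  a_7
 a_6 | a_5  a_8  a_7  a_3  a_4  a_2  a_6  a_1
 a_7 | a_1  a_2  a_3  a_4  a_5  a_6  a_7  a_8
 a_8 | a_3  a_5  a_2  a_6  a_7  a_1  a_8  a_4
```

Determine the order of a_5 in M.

The identity element is a_7 (its row matches the header).
a_5^1 = a_5
a_5^2 = a_5 ⋆ a_5 = a_2
a_5^3 = a_2 ⋆ a_5 = a_3
a_5^4 = a_3 ⋆ a_5 = a_1
a_5^5 = a_1 ⋆ a_5 = a_6
a_5^6 = a_6 ⋆ a_5 = a_4
a_5^7 = a_4 ⋆ a_5 = a_8
a_5^8 = a_8 ⋆ a_5 = a_7
The first power of a_5 equal to the identity is a_5^8, so ord(a_5) = 8.

8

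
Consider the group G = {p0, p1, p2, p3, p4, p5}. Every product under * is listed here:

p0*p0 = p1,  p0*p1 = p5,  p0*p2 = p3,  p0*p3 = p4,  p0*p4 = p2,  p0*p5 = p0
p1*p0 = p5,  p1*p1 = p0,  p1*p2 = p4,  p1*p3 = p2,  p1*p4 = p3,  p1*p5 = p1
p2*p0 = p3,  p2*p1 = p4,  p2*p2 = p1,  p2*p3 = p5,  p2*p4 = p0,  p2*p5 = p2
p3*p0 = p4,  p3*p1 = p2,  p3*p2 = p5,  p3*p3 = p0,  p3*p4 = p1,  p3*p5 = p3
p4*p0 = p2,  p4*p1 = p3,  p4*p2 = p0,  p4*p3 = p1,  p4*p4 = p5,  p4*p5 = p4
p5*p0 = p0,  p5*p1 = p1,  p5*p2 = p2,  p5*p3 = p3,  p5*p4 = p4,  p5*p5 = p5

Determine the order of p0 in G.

The identity element is p5 (its row matches the header).
p0^1 = p0
p0^2 = p0 * p0 = p1
p0^3 = p1 * p0 = p5
The first power of p0 equal to the identity is p0^3, so ord(p0) = 3.

3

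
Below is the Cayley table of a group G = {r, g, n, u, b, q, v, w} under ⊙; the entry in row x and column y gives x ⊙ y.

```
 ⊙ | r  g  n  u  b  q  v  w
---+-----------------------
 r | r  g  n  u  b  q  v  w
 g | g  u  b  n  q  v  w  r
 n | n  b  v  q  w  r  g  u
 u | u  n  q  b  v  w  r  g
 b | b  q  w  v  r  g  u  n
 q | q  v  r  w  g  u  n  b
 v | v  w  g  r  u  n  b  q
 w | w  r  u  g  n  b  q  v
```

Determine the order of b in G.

The identity element is r (its row matches the header).
b^1 = b
b^2 = b ⊙ b = r
The first power of b equal to the identity is b^2, so ord(b) = 2.

2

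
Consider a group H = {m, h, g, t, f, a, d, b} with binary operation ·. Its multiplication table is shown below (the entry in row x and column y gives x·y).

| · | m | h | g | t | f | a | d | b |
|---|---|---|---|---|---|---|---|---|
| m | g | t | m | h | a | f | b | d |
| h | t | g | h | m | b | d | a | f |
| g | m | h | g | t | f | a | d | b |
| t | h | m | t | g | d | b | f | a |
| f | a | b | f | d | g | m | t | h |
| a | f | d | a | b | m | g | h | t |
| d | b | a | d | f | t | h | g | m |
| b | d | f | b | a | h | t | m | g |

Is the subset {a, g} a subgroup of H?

{a, g} contains the identity g.
Checking products: every product of two elements of {a, g} (read from the table) lies in {a, g}, so the set is closed.
In a finite group, a nonempty closed subset is a subgroup. So {a, g} ≤ H.

Yes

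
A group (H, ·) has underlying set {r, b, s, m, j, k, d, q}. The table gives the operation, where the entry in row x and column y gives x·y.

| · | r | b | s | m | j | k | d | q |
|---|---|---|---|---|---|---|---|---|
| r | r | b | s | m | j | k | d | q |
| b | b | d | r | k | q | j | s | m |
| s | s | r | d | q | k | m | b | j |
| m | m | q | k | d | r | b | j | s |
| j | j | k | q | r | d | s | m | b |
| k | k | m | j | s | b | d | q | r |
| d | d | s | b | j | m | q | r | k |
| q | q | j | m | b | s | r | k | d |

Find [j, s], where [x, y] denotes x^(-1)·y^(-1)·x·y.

d

Identity is r; from the table j^(-1) = m and s^(-1) = b.
m·b = q
q·j = s
s·s = d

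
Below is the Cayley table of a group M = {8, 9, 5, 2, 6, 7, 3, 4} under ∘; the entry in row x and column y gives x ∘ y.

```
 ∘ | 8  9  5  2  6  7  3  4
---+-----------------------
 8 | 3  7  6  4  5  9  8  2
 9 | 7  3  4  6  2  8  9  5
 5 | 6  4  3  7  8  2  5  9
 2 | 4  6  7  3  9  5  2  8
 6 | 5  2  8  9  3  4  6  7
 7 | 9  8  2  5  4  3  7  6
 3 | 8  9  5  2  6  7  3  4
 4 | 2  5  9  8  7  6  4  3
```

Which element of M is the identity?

The identity e satisfies e ∘ x = x for all x, so its row in the table reproduces the column headers.
Row 3 reads: 8, 9, 5, 2, 6, 7, 3, 4 — exactly the header order. So 3 is the identity.

3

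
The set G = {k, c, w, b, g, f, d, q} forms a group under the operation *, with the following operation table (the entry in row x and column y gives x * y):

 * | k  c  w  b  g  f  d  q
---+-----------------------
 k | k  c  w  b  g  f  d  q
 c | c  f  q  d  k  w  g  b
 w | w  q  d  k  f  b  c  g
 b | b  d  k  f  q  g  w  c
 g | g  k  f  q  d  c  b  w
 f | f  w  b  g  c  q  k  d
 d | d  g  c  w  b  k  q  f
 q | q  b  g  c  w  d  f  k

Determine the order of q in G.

2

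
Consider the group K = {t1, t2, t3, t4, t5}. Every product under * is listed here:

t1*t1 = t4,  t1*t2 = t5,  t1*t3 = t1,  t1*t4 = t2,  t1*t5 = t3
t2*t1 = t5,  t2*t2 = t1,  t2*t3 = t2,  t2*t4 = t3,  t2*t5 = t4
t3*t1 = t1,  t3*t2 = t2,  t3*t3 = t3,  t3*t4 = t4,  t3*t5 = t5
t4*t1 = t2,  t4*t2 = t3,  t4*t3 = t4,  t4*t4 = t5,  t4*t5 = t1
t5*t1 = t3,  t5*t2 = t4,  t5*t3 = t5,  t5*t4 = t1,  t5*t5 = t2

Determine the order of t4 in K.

The identity element is t3 (its row matches the header).
t4^1 = t4
t4^2 = t4*t4 = t5
t4^3 = t5*t4 = t1
t4^4 = t1*t4 = t2
t4^5 = t2*t4 = t3
The first power of t4 equal to the identity is t4^5, so ord(t4) = 5.
(Structurally, K here is isomorphic to the cyclic group Z_5.)

5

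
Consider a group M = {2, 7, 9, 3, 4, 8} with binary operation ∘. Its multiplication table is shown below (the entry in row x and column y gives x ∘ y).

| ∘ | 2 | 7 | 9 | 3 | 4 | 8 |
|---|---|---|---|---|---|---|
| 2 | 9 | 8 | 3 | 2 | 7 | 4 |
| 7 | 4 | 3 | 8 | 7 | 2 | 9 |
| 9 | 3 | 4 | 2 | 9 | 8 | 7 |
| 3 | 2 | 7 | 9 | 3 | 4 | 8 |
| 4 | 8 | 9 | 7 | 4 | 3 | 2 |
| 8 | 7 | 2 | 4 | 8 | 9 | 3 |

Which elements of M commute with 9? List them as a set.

Compare row 9 with column 9 entry by entry.
2 ∘ 9 = 3 = 9 ∘ 2, so 2 commutes with 9.
8 ∘ 9 = 4 but 9 ∘ 8 = 7, so 8 does not.
Collecting the elements that commute with 9: C(9) = {2, 3, 9}.

{2, 3, 9}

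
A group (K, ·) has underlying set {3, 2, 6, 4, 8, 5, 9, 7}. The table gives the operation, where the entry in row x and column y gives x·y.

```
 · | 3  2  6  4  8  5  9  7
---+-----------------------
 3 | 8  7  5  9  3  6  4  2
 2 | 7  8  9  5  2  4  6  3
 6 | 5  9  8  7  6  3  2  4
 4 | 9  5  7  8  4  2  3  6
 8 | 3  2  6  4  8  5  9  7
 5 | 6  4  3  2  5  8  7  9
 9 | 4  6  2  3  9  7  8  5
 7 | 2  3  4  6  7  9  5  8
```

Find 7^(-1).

First locate the identity: row 8 matches the header, so 8 is the identity.
Scan row 7 for 8: 7·7 = 8. Hence 7^(-1) = 7.

7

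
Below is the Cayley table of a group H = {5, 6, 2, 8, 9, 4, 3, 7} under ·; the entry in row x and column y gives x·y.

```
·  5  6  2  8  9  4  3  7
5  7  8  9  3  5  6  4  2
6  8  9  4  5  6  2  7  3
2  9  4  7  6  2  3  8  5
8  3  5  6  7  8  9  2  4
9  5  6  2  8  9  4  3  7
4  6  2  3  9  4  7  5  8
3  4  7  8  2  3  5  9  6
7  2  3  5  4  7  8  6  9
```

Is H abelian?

Check whether the table is symmetric across its main diagonal.
Every entry (row x, col y) equals the entry (row y, col x), so H is abelian.
(In fact H ≅ Z_2 x Z_4.)

Yes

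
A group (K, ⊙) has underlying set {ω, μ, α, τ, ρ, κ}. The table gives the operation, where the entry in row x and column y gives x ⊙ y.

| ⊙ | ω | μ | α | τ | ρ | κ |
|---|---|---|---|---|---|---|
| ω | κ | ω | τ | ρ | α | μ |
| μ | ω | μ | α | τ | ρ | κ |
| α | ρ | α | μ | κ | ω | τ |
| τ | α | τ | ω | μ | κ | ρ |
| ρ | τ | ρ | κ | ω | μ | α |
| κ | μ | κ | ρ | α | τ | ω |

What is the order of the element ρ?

The identity element is μ (its row matches the header).
ρ^1 = ρ
ρ^2 = ρ ⊙ ρ = μ
The first power of ρ equal to the identity is ρ^2, so ord(ρ) = 2.

2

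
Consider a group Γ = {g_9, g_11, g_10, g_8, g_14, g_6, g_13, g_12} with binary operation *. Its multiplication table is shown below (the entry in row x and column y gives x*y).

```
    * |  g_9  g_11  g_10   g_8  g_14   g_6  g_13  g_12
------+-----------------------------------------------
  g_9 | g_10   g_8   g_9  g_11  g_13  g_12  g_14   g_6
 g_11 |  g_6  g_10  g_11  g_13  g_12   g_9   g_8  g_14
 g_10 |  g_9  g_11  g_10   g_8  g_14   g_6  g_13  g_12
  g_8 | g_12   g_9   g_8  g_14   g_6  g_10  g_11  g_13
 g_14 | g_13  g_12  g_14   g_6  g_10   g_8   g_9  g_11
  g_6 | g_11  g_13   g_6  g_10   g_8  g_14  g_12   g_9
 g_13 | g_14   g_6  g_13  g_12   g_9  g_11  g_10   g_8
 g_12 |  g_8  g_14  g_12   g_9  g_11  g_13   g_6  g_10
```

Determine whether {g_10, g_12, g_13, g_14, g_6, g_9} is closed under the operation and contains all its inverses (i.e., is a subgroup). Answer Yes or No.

No

g_14*g_6 = g_8, which is not in {g_10, g_12, g_13, g_14, g_6, g_9}.
The subset is not closed under *, so it is not a subgroup.
(Structurally, Γ here is isomorphic to the dihedral group D_4.)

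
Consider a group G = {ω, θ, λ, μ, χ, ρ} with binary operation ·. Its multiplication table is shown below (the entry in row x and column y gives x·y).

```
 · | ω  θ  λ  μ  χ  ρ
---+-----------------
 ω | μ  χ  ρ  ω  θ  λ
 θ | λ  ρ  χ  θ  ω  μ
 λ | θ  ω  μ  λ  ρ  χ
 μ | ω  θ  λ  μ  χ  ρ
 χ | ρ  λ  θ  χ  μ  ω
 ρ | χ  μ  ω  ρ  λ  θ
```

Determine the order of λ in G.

The identity element is μ (its row matches the header).
λ^1 = λ
λ^2 = λ·λ = μ
The first power of λ equal to the identity is λ^2, so ord(λ) = 2.

2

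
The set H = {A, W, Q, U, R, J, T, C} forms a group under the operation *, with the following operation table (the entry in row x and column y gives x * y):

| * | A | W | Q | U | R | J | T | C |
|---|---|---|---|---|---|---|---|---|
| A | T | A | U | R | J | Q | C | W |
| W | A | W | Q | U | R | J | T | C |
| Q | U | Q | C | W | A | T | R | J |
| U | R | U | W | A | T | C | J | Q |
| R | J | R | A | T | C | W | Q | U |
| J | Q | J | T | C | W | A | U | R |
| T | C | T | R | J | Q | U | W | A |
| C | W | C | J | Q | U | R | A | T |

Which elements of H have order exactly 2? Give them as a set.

Identity is W. Compute the order of each non-identity element by repeated multiplication:
  A: A → T → C → W  (order 4)
  Q: Q → C → J → T → R → A → U → W  (order 8)
  U: U → A → R → T → J → C → Q → W  (order 8)
  R: R → C → U → T → Q → A → J → W  (order 8)
  J: J → A → Q → T → U → C → R → W  (order 8)
  T: T → W  (order 2)
  C: C → T → A → W  (order 4)
Elements of order 2: {T}.

{T}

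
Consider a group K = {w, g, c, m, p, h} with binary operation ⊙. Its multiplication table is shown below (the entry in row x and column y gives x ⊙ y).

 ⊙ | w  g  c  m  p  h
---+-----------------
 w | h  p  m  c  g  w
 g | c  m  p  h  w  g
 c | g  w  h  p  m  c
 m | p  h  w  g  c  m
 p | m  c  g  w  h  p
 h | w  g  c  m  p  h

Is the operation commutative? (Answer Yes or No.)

g ⊙ w = c but w ⊙ g = p.
Since g and w do not commute, K is not abelian.

No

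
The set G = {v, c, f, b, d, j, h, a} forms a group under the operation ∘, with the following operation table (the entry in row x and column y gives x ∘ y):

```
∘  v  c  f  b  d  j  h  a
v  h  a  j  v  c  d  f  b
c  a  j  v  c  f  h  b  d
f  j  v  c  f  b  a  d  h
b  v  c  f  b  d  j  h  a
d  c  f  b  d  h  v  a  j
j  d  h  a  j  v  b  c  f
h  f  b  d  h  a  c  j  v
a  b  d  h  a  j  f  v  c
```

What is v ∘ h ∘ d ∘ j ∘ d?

v

v ∘ h = f
f ∘ d = b
b ∘ j = j
j ∘ d = v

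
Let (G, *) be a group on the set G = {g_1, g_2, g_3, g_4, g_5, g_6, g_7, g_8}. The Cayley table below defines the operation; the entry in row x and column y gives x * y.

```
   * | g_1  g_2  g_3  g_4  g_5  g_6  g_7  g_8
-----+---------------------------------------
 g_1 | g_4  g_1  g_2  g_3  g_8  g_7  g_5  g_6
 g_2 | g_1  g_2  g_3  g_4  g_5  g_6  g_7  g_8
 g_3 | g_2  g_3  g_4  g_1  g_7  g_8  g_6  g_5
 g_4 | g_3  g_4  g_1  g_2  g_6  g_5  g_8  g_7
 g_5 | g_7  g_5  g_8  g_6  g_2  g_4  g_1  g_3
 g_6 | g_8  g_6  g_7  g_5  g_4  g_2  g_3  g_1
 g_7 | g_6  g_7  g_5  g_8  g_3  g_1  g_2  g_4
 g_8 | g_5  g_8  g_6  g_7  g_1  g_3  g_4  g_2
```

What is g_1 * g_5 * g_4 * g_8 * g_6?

g_5

g_1 * g_5 = g_8
g_8 * g_4 = g_7
g_7 * g_8 = g_4
g_4 * g_6 = g_5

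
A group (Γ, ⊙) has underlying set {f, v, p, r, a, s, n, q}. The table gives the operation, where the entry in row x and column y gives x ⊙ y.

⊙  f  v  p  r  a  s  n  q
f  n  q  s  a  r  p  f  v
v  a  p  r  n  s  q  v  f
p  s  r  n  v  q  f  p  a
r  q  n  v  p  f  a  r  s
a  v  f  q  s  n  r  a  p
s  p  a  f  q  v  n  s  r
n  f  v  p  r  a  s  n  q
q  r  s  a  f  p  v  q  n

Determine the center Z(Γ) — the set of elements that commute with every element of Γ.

An element z is central iff its row equals its column in the table.
For s: s ⊙ r = q ≠ a = r ⊙ s, so s ∉ Z.
Checking each element this way leaves Z(Γ) = {n, p}.

{n, p}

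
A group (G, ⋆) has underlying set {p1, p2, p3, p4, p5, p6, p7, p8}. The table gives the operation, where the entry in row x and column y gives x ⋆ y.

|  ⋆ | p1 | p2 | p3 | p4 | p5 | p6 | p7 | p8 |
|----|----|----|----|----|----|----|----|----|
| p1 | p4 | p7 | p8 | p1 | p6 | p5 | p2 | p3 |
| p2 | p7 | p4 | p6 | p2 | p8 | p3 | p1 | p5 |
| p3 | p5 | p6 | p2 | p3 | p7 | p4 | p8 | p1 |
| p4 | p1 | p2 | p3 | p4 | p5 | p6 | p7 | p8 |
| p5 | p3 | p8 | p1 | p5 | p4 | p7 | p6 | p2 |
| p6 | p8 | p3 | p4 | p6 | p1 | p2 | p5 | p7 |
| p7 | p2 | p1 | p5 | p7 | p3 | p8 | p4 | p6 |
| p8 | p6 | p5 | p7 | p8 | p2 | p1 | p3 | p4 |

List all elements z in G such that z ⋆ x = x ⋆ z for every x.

An element z is central iff its row equals its column in the table.
For p5: p5 ⋆ p6 = p7 ≠ p1 = p6 ⋆ p5, so p5 ∉ Z.
Checking each element this way leaves Z(G) = {p2, p4}.

{p2, p4}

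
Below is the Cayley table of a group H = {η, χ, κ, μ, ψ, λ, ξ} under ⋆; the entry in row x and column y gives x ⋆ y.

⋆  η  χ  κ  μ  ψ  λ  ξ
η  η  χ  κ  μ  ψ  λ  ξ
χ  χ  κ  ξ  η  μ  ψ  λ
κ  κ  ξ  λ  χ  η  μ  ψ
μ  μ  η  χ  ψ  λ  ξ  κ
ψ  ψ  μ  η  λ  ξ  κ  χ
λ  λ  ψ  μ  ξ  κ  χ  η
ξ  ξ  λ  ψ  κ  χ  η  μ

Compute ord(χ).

7

The identity element is η (its row matches the header).
χ^1 = χ
χ^2 = χ ⋆ χ = κ
χ^3 = κ ⋆ χ = ξ
χ^4 = ξ ⋆ χ = λ
χ^5 = λ ⋆ χ = ψ
χ^6 = ψ ⋆ χ = μ
χ^7 = μ ⋆ χ = η
The first power of χ equal to the identity is χ^7, so ord(χ) = 7.
(Structurally, H here is isomorphic to the cyclic group Z_7.)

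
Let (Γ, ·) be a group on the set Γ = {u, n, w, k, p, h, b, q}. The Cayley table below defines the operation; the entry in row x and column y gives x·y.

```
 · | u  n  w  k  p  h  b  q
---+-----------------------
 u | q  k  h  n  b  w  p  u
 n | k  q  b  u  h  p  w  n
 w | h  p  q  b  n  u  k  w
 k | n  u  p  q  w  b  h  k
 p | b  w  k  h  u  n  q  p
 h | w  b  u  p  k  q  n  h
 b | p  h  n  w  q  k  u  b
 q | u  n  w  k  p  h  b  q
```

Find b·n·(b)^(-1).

k

The identity is q. In row b, the entry q sits in column p, so b^(-1) = p.
b·n = h
h·p = k
(Structurally, Γ here is isomorphic to the dihedral group D_4.)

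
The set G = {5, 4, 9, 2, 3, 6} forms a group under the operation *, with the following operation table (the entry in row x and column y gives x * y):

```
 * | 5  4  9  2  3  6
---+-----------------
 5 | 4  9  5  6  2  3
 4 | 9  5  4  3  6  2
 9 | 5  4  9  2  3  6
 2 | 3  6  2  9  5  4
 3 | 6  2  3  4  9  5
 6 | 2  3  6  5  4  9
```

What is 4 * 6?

2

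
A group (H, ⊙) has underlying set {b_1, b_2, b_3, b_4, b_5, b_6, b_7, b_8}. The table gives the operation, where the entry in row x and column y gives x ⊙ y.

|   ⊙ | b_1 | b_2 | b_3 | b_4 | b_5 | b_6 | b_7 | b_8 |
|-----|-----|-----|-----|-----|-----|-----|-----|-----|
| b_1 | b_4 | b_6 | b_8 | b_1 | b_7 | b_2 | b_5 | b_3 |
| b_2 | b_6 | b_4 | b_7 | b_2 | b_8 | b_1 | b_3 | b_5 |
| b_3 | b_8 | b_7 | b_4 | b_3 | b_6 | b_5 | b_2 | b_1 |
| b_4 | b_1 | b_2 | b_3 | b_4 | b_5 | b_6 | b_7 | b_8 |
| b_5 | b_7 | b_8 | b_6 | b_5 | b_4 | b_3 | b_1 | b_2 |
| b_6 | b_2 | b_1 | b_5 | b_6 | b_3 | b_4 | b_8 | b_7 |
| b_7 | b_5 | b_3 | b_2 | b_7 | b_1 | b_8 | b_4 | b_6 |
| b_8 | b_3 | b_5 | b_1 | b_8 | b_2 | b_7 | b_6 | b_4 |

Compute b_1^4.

b_1^1 = b_1
b_1^2 = b_1 ⊙ b_1 = b_4
b_1^3 = b_4 ⊙ b_1 = b_1
b_1^4 = b_1 ⊙ b_1 = b_4

b_4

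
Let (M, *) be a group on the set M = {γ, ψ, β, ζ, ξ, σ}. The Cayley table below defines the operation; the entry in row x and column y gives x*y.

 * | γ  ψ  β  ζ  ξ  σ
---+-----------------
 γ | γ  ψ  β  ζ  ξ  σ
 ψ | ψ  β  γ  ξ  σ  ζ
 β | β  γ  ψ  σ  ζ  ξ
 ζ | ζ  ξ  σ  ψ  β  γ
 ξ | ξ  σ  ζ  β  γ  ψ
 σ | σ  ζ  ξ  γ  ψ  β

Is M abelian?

Yes

Check whether the table is symmetric across its main diagonal.
Every entry (row x, col y) equals the entry (row y, col x), so M is abelian.
(In fact M ≅ the cyclic group Z_6.)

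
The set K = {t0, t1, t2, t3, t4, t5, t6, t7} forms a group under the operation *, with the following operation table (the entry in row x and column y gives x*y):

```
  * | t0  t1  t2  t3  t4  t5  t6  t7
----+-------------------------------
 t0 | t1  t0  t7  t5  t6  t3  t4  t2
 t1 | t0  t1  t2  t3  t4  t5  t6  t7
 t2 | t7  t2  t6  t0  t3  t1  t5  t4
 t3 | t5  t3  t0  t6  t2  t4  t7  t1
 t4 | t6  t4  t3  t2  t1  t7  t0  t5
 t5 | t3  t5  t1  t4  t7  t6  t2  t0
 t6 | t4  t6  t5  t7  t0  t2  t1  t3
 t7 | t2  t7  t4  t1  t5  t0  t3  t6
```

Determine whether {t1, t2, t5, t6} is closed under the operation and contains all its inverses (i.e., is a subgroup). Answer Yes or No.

Yes

{t1, t2, t5, t6} contains the identity t1.
Checking products: every product of two elements of {t1, t2, t5, t6} (read from the table) lies in {t1, t2, t5, t6}, so the set is closed.
In a finite group, a nonempty closed subset is a subgroup. So {t1, t2, t5, t6} ≤ K.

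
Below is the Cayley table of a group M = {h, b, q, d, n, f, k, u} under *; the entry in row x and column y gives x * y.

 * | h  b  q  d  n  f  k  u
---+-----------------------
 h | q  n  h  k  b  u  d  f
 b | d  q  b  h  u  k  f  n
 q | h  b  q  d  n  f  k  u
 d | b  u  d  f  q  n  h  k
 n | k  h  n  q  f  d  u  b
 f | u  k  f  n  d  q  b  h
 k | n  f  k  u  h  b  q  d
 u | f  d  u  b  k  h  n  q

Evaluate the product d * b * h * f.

d * b = u
u * h = f
f * f = q
(Structurally, M here is isomorphic to the dihedral group D_4.)

q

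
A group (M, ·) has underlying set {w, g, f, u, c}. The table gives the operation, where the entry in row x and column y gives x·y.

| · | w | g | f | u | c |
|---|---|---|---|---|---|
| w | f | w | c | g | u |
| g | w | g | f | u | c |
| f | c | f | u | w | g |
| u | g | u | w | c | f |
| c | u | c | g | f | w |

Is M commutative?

Check whether the table is symmetric across its main diagonal.
Every entry (row x, col y) equals the entry (row y, col x), so M is abelian.
(In fact M ≅ the cyclic group Z_5.)

Yes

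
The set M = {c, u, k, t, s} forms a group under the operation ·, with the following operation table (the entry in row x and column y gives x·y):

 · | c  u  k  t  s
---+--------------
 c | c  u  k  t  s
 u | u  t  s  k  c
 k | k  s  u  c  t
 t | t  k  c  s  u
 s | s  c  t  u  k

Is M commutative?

Yes

Check whether the table is symmetric across its main diagonal.
Every entry (row x, col y) equals the entry (row y, col x), so M is abelian.
(In fact M ≅ the cyclic group Z_5.)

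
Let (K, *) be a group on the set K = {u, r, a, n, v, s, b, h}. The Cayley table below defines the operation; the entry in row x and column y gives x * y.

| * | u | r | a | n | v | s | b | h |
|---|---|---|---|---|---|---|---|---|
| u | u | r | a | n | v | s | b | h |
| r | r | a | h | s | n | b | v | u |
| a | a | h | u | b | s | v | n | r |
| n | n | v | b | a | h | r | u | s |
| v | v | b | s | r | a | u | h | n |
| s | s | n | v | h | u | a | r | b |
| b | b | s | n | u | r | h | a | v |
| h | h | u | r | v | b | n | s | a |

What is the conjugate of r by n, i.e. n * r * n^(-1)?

h

The identity is u. In row n, the entry u sits in column b, so n^(-1) = b.
n * r = v
v * b = h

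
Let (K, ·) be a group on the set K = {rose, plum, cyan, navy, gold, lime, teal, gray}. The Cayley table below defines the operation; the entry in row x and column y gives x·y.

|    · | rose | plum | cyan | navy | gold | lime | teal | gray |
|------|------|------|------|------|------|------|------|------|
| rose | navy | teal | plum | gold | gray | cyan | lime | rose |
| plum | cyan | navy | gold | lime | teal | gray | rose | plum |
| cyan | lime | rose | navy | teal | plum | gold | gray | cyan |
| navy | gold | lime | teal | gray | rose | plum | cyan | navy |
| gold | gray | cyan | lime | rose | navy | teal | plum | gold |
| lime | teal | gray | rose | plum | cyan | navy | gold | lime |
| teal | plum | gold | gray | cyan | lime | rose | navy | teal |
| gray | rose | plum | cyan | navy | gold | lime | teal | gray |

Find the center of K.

An element z is central iff its row equals its column in the table.
For gold: gold·teal = plum ≠ lime = teal·gold, so gold ∉ Z.
Checking each element this way leaves Z(K) = {gray, navy}.
(Structurally, K here is isomorphic to the quaternion group Q_8.)

{gray, navy}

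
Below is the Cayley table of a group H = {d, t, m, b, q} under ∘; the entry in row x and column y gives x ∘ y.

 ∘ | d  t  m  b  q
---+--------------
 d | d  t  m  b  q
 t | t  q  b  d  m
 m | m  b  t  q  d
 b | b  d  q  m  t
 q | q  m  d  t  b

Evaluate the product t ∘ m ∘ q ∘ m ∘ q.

t

t ∘ m = b
b ∘ q = t
t ∘ m = b
b ∘ q = t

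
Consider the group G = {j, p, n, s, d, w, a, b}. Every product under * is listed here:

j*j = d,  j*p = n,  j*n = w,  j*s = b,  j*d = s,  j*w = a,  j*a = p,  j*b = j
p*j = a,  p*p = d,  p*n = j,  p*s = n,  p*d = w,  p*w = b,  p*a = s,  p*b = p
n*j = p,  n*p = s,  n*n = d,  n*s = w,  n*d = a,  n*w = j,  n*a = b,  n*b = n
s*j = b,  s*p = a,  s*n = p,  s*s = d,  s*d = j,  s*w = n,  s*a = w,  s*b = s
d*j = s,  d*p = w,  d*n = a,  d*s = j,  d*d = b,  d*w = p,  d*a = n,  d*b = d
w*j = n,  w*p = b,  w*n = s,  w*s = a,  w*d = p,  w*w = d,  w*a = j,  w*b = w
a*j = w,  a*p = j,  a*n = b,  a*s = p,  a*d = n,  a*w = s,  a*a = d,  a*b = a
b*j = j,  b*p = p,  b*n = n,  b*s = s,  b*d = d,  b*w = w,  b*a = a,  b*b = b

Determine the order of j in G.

4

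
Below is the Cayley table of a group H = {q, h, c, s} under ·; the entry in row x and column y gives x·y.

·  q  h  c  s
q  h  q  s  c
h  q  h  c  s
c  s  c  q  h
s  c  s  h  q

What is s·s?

Read row s, column s: s·s = q.

q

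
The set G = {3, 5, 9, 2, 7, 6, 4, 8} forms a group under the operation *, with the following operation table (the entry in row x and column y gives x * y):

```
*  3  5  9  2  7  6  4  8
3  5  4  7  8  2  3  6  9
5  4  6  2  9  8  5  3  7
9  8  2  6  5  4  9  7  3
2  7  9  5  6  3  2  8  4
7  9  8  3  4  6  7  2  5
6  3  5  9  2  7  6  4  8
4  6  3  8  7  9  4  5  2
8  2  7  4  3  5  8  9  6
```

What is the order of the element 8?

The identity element is 6 (its row matches the header).
8^1 = 8
8^2 = 8 * 8 = 6
The first power of 8 equal to the identity is 8^2, so ord(8) = 2.
(Structurally, G here is isomorphic to the dihedral group D_4.)

2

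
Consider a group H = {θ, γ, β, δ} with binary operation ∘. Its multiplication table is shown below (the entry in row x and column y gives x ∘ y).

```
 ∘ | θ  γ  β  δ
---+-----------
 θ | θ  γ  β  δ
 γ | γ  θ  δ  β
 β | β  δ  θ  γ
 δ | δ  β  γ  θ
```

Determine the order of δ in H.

2

The identity element is θ (its row matches the header).
δ^1 = δ
δ^2 = δ ∘ δ = θ
The first power of δ equal to the identity is δ^2, so ord(δ) = 2.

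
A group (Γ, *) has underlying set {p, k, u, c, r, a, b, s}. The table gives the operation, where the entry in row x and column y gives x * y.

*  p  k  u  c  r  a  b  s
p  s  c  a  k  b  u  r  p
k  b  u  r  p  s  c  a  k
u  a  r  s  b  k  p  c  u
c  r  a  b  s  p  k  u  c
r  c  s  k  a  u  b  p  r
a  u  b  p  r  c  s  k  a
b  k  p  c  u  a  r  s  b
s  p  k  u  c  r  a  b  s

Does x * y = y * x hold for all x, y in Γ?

No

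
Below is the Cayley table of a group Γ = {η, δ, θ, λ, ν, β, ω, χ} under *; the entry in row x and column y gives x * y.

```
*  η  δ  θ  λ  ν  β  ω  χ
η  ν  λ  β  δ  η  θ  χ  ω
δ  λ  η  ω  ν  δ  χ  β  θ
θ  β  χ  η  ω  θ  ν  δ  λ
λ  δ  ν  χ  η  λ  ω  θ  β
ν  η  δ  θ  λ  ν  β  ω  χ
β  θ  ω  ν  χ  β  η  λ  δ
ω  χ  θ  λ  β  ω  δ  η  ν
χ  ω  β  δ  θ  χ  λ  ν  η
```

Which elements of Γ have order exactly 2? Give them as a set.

Identity is ν. Compute the order of each non-identity element by repeated multiplication:
  η: η → ν  (order 2)
  δ: δ → η → λ → ν  (order 4)
  θ: θ → η → β → ν  (order 4)
  λ: λ → η → δ → ν  (order 4)
  β: β → η → θ → ν  (order 4)
  ω: ω → η → χ → ν  (order 4)
  χ: χ → η → ω → ν  (order 4)
Elements of order 2: {η}.

{η}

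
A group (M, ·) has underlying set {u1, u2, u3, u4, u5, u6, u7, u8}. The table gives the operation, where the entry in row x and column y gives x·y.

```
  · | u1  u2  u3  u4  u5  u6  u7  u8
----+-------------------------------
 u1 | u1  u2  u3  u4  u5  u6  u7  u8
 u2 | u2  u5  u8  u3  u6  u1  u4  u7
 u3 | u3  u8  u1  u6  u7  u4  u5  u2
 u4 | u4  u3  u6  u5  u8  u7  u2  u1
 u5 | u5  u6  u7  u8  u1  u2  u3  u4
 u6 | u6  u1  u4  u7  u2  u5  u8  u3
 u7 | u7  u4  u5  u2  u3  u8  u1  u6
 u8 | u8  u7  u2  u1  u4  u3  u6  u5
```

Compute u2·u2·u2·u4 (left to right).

u2·u2 = u5
u5·u2 = u6
u6·u4 = u7

u7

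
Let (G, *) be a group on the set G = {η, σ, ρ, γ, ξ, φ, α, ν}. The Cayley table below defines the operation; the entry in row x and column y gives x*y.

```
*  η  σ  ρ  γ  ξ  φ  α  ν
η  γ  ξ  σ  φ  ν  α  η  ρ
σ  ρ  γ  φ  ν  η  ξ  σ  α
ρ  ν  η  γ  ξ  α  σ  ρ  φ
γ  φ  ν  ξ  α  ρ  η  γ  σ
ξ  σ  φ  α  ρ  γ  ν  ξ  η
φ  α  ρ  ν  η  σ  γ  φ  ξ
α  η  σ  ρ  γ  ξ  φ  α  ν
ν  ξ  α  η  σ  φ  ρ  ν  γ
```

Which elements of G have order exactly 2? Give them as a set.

{γ}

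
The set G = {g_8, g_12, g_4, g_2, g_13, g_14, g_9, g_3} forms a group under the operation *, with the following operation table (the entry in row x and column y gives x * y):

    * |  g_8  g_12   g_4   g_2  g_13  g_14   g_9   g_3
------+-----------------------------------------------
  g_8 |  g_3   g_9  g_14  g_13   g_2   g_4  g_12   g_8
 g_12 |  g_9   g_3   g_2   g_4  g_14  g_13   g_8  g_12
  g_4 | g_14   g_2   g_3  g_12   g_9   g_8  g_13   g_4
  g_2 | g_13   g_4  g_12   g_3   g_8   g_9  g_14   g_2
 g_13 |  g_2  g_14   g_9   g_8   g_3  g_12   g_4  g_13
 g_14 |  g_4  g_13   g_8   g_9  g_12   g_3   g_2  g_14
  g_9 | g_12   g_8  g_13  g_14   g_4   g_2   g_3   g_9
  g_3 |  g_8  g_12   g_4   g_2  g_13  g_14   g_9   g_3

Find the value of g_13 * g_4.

Read row g_13, column g_4: g_13 * g_4 = g_9.

g_9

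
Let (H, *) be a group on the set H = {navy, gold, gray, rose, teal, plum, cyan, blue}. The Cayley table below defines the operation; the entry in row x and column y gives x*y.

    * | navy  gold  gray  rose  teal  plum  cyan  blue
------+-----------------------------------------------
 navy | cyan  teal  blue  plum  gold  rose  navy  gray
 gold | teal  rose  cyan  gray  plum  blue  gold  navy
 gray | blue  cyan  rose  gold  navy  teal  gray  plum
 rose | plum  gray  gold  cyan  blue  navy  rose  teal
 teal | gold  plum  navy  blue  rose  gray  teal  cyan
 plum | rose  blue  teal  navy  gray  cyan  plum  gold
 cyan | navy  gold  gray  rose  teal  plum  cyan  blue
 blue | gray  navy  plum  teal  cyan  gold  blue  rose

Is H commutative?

Yes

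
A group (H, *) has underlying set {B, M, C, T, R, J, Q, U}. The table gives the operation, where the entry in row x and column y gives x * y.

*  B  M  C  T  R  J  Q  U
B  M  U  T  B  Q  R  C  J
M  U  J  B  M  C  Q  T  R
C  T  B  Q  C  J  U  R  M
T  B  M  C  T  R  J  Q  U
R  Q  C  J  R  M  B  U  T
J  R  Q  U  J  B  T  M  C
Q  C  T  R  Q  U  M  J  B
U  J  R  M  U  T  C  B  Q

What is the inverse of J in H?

First locate the identity: row T matches the header, so T is the identity.
Scan row J for T: J * J = T. Hence J^(-1) = J.

J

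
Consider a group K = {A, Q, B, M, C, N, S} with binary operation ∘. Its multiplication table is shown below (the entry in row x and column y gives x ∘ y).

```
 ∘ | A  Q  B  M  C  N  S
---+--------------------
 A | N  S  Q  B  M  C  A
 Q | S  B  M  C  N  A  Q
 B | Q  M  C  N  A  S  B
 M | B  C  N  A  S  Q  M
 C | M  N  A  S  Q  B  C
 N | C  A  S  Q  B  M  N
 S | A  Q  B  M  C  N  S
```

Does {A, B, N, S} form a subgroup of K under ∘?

No

A ∘ N = C, which is not in {A, B, N, S}.
The subset is not closed under ∘, so it is not a subgroup.
(Structurally, K here is isomorphic to the cyclic group Z_7.)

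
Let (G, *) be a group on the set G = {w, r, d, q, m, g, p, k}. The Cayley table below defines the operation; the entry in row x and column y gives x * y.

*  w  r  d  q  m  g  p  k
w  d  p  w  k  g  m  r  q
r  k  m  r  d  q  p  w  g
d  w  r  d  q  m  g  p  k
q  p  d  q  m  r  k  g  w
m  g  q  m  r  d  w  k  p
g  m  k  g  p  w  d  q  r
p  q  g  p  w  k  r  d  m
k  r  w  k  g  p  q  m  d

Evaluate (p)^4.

p^1 = p
p^2 = p * p = d
p^3 = d * p = p
p^4 = p * p = d

d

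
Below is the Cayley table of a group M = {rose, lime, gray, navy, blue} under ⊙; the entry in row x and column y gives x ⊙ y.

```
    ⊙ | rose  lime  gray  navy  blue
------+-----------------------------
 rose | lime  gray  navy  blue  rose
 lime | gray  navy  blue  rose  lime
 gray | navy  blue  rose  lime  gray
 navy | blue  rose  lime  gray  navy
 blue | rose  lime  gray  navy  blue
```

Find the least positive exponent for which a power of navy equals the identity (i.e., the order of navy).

5

The identity element is blue (its row matches the header).
navy^1 = navy
navy^2 = navy ⊙ navy = gray
navy^3 = gray ⊙ navy = lime
navy^4 = lime ⊙ navy = rose
navy^5 = rose ⊙ navy = blue
The first power of navy equal to the identity is navy^5, so ord(navy) = 5.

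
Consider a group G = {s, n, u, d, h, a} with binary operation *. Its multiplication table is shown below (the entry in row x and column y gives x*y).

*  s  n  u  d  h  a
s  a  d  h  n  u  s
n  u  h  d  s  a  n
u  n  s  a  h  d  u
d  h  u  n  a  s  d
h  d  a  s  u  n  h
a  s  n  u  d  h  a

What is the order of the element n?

The identity element is a (its row matches the header).
n^1 = n
n^2 = n*n = h
n^3 = h*n = a
The first power of n equal to the identity is n^3, so ord(n) = 3.
(Structurally, G here is isomorphic to the symmetric group S_3.)

3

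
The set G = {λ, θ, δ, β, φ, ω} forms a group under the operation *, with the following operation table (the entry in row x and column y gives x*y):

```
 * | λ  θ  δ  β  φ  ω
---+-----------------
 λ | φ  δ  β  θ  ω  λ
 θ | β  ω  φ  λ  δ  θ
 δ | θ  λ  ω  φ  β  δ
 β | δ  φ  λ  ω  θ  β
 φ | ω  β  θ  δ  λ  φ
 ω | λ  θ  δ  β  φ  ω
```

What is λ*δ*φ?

θ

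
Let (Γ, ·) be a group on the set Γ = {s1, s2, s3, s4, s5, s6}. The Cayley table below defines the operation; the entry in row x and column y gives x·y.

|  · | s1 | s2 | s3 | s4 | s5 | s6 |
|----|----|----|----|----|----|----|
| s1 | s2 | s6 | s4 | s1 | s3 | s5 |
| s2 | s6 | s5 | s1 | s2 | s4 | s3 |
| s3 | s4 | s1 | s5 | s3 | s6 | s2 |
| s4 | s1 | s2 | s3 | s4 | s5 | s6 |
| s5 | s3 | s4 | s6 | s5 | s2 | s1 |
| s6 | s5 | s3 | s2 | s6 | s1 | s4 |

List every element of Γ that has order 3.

{s2, s5}

Identity is s4. Compute the order of each non-identity element by repeated multiplication:
  s1: s1 → s2 → s6 → s5 → s3 → s4  (order 6)
  s2: s2 → s5 → s4  (order 3)
  s3: s3 → s5 → s6 → s2 → s1 → s4  (order 6)
  s5: s5 → s2 → s4  (order 3)
  s6: s6 → s4  (order 2)
Elements of order 3: {s2, s5}.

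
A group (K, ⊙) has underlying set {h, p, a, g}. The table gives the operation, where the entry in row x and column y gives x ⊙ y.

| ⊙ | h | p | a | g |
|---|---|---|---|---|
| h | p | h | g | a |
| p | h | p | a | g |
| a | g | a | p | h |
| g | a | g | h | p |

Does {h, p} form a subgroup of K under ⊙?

Yes

{h, p} contains the identity p.
Checking products: every product of two elements of {h, p} (read from the table) lies in {h, p}, so the set is closed.
In a finite group, a nonempty closed subset is a subgroup. So {h, p} ≤ K.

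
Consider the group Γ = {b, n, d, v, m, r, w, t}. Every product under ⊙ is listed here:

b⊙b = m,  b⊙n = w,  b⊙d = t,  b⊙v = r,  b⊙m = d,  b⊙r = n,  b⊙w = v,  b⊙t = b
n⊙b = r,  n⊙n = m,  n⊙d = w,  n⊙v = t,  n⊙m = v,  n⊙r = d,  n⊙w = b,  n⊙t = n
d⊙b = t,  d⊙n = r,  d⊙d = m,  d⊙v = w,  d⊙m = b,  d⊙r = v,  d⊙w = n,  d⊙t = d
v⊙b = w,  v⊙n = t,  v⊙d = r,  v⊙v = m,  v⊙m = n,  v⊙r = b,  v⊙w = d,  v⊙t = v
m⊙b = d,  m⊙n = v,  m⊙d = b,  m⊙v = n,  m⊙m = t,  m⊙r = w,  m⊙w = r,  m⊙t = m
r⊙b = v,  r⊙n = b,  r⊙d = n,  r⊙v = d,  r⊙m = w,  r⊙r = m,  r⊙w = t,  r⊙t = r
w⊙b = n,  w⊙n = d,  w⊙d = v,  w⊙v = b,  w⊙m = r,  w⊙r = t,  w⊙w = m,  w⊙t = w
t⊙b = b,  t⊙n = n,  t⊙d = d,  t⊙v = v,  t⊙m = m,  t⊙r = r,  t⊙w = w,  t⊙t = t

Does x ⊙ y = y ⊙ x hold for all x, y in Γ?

d ⊙ n = r but n ⊙ d = w.
Since d and n do not commute, Γ is not abelian.

No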